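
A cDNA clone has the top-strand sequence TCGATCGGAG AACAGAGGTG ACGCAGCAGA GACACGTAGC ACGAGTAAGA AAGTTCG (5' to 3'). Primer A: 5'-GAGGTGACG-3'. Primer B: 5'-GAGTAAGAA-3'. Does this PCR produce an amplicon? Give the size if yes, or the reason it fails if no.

Primer A (GAGGTGACG) matches the top strand at positions 15–23 (3' end points downstream).
Primer B (GAGTAAGAA) also matches the top strand directly, at positions 43–51 — its reverse complement TTCTTACTC is not present.
Both primers anneal to the bottom strand with 3' ends pointing the same way, so neither can prime synthesis back toward the other.

No product — both primers anneal to the same strand and extend in the same direction.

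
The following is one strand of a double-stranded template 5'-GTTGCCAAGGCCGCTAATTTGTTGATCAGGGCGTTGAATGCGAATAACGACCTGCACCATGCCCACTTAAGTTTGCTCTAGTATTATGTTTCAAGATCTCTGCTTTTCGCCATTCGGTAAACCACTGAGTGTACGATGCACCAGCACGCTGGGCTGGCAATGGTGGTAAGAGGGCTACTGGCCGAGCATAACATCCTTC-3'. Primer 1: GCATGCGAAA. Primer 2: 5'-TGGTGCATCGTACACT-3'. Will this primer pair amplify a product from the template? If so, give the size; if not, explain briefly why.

Primer 1 (GCATGCGAAA) does not match the top strand, and its reverse complement TTTCGCATGC does not match either.
With no annealing site for primer 1, no amplification occurs.

No product — primer 1 has no binding site in the template.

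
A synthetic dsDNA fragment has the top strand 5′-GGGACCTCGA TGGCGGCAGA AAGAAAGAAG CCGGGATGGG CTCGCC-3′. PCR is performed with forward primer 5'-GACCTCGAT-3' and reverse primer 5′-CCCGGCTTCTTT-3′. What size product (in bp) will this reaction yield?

Scanning the template, GACCTCGAT occurs at positions 3–11; this primer anneals to the bottom strand there with its 3' end pointing downstream.
Taking the reverse complement of CCCGGCTTCTTT gives AAAGAAGCCGGG, found at positions 24–35 on the template; the primer anneals here to the top strand with its 3' end pointing upstream.
Amplicon spans positions 3–35: 33 bp.

33 bp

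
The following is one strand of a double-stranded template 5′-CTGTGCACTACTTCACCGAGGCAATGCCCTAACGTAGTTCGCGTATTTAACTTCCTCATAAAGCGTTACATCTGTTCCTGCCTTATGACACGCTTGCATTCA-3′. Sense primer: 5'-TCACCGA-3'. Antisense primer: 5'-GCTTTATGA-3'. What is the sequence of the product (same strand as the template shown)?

5'-TCACCGAGGCAATGCCCTAACGTAGTTCGCGTATTTAACTTCCTCATAAAGC-3'

Forward primer TCACCGA is found on the top strand at positions 13–19.
Taking the reverse complement of GCTTTATGA gives TCATAAAGC, found at positions 56–64 on the template; the primer anneals here to the top strand with its 3' end pointing upstream.
The product is the template from position 13 through 64 (52 bp).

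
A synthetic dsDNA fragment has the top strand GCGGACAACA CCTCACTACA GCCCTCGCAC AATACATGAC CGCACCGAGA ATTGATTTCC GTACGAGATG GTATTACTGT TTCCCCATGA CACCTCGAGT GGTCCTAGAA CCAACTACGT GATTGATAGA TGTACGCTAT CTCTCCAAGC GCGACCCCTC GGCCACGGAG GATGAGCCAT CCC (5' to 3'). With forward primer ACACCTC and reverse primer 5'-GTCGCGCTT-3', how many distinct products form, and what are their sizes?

Two products: 148 bp, 66 bp

The forward primer ACACCTC matches the top strand at positions 8–14, 90–96.
The reverse primer's reverse complement is AAGCGCGAC, matching at positions 147–155.
Each forward site pairs with the reverse site to give a product ending at position 155: sizes 148, 66 bp.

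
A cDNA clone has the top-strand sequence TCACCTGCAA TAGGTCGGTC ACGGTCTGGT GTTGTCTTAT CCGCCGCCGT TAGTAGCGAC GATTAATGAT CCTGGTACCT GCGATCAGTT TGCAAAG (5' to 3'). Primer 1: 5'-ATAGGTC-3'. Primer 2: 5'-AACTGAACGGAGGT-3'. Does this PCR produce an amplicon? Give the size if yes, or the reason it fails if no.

Primer 2 (AACTGAACGGAGGT) does not match the top strand, and its reverse complement ACCTCCGTTCAGTT does not match either.
With no annealing site for primer 2, no amplification occurs.

No product — primer 2 has no binding site in the template.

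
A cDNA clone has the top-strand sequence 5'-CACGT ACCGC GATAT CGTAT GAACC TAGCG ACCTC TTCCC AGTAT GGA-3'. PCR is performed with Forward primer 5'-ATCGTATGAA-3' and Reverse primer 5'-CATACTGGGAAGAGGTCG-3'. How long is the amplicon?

33 bp

The forward primer matches the template at positions 14–23.
Taking the reverse complement of CATACTGGGAAGAGGTCG gives CGACCTCTTCCCAGTATG, found at positions 29–46 on the template; the primer anneals here to the top strand with its 3' end pointing upstream.
The product runs from position 14 to position 46, so its length is 46 − 14 + 1 = 33 bp.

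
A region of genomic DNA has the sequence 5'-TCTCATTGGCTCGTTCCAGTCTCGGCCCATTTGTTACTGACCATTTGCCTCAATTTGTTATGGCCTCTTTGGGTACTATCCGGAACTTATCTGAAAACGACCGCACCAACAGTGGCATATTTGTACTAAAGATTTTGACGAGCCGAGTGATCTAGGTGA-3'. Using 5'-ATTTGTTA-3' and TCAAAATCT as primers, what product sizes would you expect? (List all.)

The forward primer ATTTGTTA matches the top strand at positions 29–36, 53–60.
The reverse primer's reverse complement is AGATTTTGA, matching at positions 130–138.
Each forward site pairs with the reverse site to give a product ending at position 138: sizes 110, 86 bp.

110 bp, 86 bp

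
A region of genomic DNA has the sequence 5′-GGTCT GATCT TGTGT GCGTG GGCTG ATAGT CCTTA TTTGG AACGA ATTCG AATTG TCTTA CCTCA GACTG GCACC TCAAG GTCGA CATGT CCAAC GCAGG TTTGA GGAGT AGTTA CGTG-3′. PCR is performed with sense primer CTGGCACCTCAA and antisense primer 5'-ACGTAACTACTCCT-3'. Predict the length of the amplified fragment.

Forward primer CTGGCACCTCAA is found on the top strand at positions 68–79.
Reverse complement of the reverse primer: AGGAGTAGTTACGT. This occurs on the top strand at positions 105–118.
The product runs from position 68 to position 118, so its length is 118 − 68 + 1 = 51 bp.

51 bp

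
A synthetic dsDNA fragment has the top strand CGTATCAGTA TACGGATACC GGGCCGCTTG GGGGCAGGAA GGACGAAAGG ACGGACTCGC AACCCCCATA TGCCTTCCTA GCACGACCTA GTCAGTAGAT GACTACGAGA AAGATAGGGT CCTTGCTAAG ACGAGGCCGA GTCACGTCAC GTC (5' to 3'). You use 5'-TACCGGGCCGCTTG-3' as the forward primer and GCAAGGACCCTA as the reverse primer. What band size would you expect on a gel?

The forward primer matches the template at positions 17–30.
Reverse complement of the reverse primer: TAGGGTCCTTGC. This occurs on the top strand at positions 115–126.
Product length = (reverse-primer end) − (forward-primer start) + 1 = 126 − 17 + 1 = 110 bp.

110 bp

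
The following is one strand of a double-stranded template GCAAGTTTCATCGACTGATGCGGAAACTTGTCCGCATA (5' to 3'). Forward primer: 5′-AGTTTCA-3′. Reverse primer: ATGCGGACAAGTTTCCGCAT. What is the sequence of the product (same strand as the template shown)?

Scanning the template, AGTTTCA occurs at positions 4–10; this primer anneals to the bottom strand there with its 3' end pointing downstream.
The reverse primer's reverse complement is ATGCGGAAACTTGTCCGCAT, which matches the template at positions 18–37.
The product is the template from position 4 through 37 (34 bp).

5'-AGTTTCATCGACTGATGCGGAAACTTGTCCGCAT-3'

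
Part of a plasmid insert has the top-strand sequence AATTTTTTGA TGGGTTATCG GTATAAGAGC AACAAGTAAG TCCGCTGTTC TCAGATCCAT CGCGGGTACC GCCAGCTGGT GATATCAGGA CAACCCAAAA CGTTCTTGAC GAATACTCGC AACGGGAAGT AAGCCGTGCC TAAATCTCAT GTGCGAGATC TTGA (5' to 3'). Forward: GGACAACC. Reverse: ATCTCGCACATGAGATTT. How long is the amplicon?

Forward primer GGACAACC is found on the top strand at positions 88–95.
Reverse complement of the reverse primer: AAATCTCATGTGCGAGAT. This occurs on the top strand at positions 142–159.
Amplicon spans positions 88–159: 72 bp.

72 bp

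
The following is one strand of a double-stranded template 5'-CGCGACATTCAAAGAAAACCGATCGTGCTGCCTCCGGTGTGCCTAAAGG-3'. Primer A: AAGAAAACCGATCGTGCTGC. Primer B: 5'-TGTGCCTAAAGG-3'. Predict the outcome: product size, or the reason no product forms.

Primer A (AAGAAAACCGATCGTGCTGC) matches the top strand at positions 12–31 (3' end points downstream).
Primer B (TGTGCCTAAAGG) also matches the top strand directly, at positions 38–49 — its reverse complement CCTTTAGGCACA is not present.
Both primers anneal to the bottom strand with 3' ends pointing the same way, so neither can prime synthesis back toward the other.

No product — both primers anneal to the same strand and extend in the same direction.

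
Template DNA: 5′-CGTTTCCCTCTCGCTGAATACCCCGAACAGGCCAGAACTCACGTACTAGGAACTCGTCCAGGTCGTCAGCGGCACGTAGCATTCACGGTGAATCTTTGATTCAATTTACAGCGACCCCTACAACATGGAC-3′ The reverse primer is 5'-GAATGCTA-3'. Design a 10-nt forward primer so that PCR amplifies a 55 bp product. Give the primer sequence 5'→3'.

5'-GGCCAGAACT-3'

The reverse primer's reverse complement TAGCATTC matches the template at positions 77–84, so the product ends at position 84.
A 55 bp product then starts at position 84 − 55 + 1 = 30.
The forward primer is identical to the top strand there: GGCCAGAACT.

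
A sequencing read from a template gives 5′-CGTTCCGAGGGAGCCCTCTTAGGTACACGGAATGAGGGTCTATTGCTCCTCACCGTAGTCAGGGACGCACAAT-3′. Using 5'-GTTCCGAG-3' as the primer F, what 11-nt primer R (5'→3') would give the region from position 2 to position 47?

5'-AGCAATAGACC-3'

The product's 3' end on the top strand is position 47.
The reverse primer anneals to the top strand over positions 37–47, i.e. to GGTCTATTGCT.
Its sequence written 5'→3' is the reverse complement: AGCAATAGACC.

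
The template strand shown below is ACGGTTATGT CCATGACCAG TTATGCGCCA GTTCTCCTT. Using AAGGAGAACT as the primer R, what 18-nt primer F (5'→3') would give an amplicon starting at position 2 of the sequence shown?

5'-CGGTTATGTCCATGACCA-3'

The reverse primer's reverse complement AGTTCTCCTT matches the template at positions 30–39; the product starts at position 2.
The forward primer is identical to the top strand over positions 2–19: CGGTTATGTCCATGACCA.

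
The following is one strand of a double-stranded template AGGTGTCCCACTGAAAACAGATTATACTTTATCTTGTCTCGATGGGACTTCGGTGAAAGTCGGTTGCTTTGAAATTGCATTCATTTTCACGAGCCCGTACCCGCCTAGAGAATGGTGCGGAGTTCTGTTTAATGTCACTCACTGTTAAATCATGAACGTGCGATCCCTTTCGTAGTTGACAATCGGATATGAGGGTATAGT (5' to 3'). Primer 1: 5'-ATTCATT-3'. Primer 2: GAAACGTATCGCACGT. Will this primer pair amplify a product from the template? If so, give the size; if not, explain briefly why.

No product — primer 2 has no binding site in the template.

Primer 2 (GAAACGTATCGCACGT) does not match the top strand, and its reverse complement ACGTGCGATACGTTTC does not match either.
With no annealing site for primer 2, no amplification occurs.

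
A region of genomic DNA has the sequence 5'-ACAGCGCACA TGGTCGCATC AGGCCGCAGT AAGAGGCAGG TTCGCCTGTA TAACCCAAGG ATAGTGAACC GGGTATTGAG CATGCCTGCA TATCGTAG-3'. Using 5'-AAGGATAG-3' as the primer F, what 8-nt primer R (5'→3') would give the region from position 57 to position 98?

5'-CTACGATA-3'

The product's 3' end on the top strand is position 98.
The reverse primer anneals to the top strand over positions 91–98, i.e. to TATCGTAG.
Its sequence written 5'→3' is the reverse complement: CTACGATA.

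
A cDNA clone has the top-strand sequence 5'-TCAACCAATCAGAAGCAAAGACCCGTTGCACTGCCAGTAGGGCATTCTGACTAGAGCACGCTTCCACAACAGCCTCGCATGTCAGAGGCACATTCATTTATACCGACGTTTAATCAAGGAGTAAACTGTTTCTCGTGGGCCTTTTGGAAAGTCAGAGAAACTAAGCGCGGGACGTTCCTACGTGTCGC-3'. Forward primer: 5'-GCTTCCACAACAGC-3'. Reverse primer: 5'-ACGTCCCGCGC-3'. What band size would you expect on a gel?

116 bp

Forward primer GCTTCCACAACAGC is found on the top strand at positions 60–73.
Taking the reverse complement of ACGTCCCGCGC gives GCGCGGGACGT, found at positions 165–175 on the template; the primer anneals here to the top strand with its 3' end pointing upstream.
Product length = (reverse-primer end) − (forward-primer start) + 1 = 175 − 60 + 1 = 116 bp.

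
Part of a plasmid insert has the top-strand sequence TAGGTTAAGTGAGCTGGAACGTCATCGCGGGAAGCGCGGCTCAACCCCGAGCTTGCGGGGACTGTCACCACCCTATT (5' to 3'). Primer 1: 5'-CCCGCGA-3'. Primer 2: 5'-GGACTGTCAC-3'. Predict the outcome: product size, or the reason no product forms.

Primer 1 (CCCGCGA) has reverse complement TCGCGGG, which matches the top strand at positions 25–31; primer 1 anneals to the top strand there with its 3' end pointing upstream toward position 25.
Primer 2 (GGACTGTCAC) matches the top strand directly at positions 59–68; it anneals to the bottom strand with its 3' end pointing downstream toward position 68.
The 3' ends diverge (primer 1 extends toward position 1, primer 2 toward position 77), so the primers never converge on a shared product.

No product — the primers' 3' ends point away from each other.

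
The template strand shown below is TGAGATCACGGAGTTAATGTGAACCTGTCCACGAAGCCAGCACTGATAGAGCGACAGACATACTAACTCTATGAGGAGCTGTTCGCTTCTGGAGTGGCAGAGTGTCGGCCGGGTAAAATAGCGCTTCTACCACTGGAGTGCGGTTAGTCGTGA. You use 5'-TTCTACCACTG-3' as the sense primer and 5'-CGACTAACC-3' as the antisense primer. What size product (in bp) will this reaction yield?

The forward primer matches the template at positions 125–135.
Taking the reverse complement of CGACTAACC gives GGTTAGTCG, found at positions 142–150 on the template; the primer anneals here to the top strand with its 3' end pointing upstream.
The product runs from position 125 to position 150, so its length is 150 − 125 + 1 = 26 bp.

26 bp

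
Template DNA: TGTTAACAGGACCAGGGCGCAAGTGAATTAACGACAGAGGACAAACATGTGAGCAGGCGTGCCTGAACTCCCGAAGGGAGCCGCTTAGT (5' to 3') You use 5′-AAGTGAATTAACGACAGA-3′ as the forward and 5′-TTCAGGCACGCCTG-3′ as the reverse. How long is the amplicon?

47 bp

Scanning the template, AAGTGAATTAACGACAGA occurs at positions 21–38; this primer anneals to the bottom strand there with its 3' end pointing downstream.
Reverse complement of the reverse primer: CAGGCGTGCCTGAA. This occurs on the top strand at positions 54–67.
Amplicon spans positions 21–67: 47 bp.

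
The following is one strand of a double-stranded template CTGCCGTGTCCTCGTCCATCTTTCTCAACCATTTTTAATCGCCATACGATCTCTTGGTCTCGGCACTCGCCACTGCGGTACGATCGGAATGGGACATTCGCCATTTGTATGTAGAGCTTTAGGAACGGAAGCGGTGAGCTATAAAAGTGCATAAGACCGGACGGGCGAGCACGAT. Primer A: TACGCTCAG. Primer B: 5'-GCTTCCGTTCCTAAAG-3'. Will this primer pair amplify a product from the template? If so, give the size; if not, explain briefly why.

Primer A (TACGCTCAG) does not match the top strand, and its reverse complement CTGAGCGTA does not match either.
With no annealing site for primer A, no amplification occurs.

No product — primer A has no binding site in the template.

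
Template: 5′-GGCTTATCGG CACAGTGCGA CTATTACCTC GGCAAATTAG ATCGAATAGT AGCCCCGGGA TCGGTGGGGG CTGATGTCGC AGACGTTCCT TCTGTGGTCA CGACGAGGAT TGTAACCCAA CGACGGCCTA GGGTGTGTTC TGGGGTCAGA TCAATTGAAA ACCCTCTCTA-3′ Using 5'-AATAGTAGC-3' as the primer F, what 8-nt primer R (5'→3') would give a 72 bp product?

5'-GTTACAAT-3'

The forward primer binds at positions 45–53, so a 72 bp product ends at position 45 + 72 − 1 = 116.
The reverse primer anneals to the top strand over positions 109–116, i.e. to ATTGTAAC.
Its sequence written 5'→3' is the reverse complement: GTTACAAT.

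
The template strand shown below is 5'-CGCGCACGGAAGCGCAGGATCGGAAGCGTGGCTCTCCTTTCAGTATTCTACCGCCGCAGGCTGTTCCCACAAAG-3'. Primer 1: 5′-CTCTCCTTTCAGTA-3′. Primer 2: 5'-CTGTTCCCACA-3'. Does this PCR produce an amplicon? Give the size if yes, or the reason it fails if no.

Primer 1 (CTCTCCTTTCAGTA) matches the top strand at positions 32–45 (3' end points downstream).
Primer 2 (CTGTTCCCACA) also matches the top strand directly, at positions 61–71 — its reverse complement TGTGGGAACAG is not present.
Both primers anneal to the bottom strand with 3' ends pointing the same way, so neither can prime synthesis back toward the other.

No product — both primers anneal to the same strand and extend in the same direction.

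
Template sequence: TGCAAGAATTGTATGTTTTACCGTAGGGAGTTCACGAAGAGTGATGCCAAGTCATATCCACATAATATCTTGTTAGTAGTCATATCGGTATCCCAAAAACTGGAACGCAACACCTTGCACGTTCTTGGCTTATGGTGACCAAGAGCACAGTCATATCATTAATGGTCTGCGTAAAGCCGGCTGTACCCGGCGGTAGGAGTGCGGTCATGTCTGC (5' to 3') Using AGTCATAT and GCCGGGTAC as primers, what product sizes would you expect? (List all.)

The forward primer AGTCATAT matches the top strand at positions 50–57, 78–85, 149–156.
The reverse primer's reverse complement is GTACCCGGC, matching at positions 183–191.
Each forward site pairs with the reverse site to give a product ending at position 191: sizes 142, 114, 43 bp.

142 bp, 114 bp, 43 bp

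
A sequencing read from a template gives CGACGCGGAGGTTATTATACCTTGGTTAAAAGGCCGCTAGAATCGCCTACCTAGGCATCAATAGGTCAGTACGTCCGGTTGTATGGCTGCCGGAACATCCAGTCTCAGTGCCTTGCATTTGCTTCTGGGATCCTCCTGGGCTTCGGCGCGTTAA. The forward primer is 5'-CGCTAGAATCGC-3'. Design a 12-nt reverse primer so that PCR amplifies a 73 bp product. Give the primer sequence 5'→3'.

5'-TGAGACTGGATG-3'

The forward primer binds at positions 35–46, so a 73 bp product ends at position 35 + 73 − 1 = 107.
The reverse primer anneals to the top strand over positions 96–107, i.e. to CATCCAGTCTCA.
Its sequence written 5'→3' is the reverse complement: TGAGACTGGATG.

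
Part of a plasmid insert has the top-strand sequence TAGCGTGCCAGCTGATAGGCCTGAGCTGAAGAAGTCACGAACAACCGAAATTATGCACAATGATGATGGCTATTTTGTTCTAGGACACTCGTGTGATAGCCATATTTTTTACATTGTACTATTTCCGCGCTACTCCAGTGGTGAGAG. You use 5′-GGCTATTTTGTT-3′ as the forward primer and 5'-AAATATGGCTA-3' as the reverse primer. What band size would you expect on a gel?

Forward primer GGCTATTTTGTT is found on the top strand at positions 68–79.
Taking the reverse complement of AAATATGGCTA gives TAGCCATATTT, found at positions 97–107 on the template; the primer anneals here to the top strand with its 3' end pointing upstream.
Product length = (reverse-primer end) − (forward-primer start) + 1 = 107 − 68 + 1 = 40 bp.

40 bp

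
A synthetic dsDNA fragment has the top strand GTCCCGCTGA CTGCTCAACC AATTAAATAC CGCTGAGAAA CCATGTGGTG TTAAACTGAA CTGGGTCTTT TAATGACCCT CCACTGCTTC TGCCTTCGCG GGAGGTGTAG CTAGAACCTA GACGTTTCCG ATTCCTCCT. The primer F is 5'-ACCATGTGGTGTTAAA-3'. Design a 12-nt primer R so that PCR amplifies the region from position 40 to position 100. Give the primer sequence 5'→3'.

The product's 3' end on the top strand is position 100.
The reverse primer anneals to the top strand over positions 89–100, i.e. to TCTGCCTTCGCG.
Its sequence written 5'→3' is the reverse complement: CGCGAAGGCAGA.

5'-CGCGAAGGCAGA-3'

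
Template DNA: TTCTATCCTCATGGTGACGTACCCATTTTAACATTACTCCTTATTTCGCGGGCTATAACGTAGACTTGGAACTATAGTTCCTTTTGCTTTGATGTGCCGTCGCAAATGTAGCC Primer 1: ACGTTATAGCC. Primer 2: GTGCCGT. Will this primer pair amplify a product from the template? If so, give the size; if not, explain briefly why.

Primer 1 (ACGTTATAGCC) has reverse complement GGCTATAACGT, which matches the top strand at positions 51–61; primer 1 anneals to the top strand there with its 3' end pointing upstream toward position 51.
Primer 2 (GTGCCGT) matches the top strand directly at positions 94–100; it anneals to the bottom strand with its 3' end pointing downstream toward position 100.
The 3' ends diverge (primer 1 extends toward position 1, primer 2 toward position 113), so the primers never converge on a shared product.

No product — the primers' 3' ends point away from each other.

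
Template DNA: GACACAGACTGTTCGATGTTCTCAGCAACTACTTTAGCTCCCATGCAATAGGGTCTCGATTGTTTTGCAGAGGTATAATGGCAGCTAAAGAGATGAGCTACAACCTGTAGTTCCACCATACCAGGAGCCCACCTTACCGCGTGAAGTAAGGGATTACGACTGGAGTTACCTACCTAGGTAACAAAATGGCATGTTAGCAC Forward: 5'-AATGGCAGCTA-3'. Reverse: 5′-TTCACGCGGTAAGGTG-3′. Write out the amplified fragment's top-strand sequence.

5'-AATGGCAGCTAAAGAGATGAGCTACAACCTGTAGTTCCACCATACCAGGAGCCCACCTTACCGCGTGAA-3'

The forward primer matches the template at positions 77–87.
Reverse complement of the reverse primer: CACCTTACCGCGTGAA. This occurs on the top strand at positions 130–145.
The product is the template from position 77 through 145 (69 bp).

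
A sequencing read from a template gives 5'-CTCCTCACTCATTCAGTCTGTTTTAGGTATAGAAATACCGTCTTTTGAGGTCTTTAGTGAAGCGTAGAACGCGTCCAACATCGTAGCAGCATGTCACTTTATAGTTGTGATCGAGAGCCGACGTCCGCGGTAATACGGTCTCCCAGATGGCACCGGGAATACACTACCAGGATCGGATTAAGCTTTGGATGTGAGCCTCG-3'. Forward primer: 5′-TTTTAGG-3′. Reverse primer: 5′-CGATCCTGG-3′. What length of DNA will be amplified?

155 bp

Scanning the template, TTTTAGG occurs at positions 21–27; this primer anneals to the bottom strand there with its 3' end pointing downstream.
Reverse complement of the reverse primer: CCAGGATCG. This occurs on the top strand at positions 167–175.
The product runs from position 21 to position 175, so its length is 175 − 21 + 1 = 155 bp.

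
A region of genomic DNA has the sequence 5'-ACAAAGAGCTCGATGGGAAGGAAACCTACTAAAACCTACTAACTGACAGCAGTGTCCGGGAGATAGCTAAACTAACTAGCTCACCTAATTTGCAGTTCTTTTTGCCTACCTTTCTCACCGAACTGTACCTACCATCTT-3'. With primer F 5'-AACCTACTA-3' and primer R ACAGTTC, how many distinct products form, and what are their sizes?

Two products: 104 bp, 94 bp

The forward primer AACCTACTA matches the top strand at positions 23–31, 33–41.
The reverse primer's reverse complement is GAACTGT, matching at positions 120–126.
Each forward site pairs with the reverse site to give a product ending at position 126: sizes 104, 94 bp.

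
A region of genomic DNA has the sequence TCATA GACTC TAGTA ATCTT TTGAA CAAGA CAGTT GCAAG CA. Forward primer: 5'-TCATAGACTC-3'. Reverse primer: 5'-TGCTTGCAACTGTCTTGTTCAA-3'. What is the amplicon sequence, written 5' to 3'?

Forward primer TCATAGACTC is found on the top strand at positions 1–10.
Reverse complement of the reverse primer: TTGAACAAGACAGTTGCAAGCA. This occurs on the top strand at positions 21–42.
The product is the template from position 1 through 42 (42 bp).

5'-TCATAGACTCTAGTAATCTTTTGAACAAGACAGTTGCAAGCA-3'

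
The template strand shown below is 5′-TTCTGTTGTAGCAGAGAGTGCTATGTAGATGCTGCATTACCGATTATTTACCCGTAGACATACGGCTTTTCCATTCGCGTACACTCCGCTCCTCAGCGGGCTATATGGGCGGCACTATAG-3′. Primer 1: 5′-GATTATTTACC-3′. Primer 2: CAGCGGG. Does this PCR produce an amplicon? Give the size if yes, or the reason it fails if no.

No product — both primers anneal to the same strand and extend in the same direction.

Primer 1 (GATTATTTACC) matches the top strand at positions 42–52 (3' end points downstream).
Primer 2 (CAGCGGG) also matches the top strand directly, at positions 94–100 — its reverse complement CCCGCTG is not present.
Both primers anneal to the bottom strand with 3' ends pointing the same way, so neither can prime synthesis back toward the other.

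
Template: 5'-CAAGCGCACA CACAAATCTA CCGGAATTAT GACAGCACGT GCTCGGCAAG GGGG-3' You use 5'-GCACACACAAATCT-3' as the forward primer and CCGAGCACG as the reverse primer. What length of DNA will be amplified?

Scanning the template, GCACACACAAATCT occurs at positions 6–19; this primer anneals to the bottom strand there with its 3' end pointing downstream.
Taking the reverse complement of CCGAGCACG gives CGTGCTCGG, found at positions 38–46 on the template; the primer anneals here to the top strand with its 3' end pointing upstream.
Product length = (reverse-primer end) − (forward-primer start) + 1 = 46 − 6 + 1 = 41 bp.

41 bp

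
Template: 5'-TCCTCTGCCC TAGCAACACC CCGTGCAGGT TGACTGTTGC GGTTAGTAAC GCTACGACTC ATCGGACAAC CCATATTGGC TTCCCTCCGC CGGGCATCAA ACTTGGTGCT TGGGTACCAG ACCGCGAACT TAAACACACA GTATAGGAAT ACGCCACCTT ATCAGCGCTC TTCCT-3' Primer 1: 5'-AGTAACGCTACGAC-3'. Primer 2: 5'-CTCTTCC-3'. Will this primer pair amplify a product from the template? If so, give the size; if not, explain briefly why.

Primer 1 (AGTAACGCTACGAC) matches the top strand at positions 45–58 (3' end points downstream).
Primer 2 (CTCTTCC) also matches the top strand directly, at positions 168–174 — its reverse complement GGAAGAG is not present.
Both primers anneal to the bottom strand with 3' ends pointing the same way, so neither can prime synthesis back toward the other.

No product — both primers anneal to the same strand and extend in the same direction.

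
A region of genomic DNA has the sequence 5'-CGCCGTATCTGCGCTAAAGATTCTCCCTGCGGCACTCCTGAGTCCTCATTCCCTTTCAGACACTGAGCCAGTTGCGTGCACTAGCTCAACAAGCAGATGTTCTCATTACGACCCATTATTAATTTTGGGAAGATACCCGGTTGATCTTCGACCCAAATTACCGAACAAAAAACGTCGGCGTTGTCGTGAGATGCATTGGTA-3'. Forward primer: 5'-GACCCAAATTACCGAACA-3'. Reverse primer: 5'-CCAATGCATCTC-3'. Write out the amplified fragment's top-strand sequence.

The forward primer matches the template at positions 150–167.
The reverse primer's reverse complement is GAGATGCATTGG, which matches the template at positions 188–199.
The product is the template from position 150 through 199 (50 bp).

5'-GACCCAAATTACCGAACAAAAAACGTCGGCGTTGTCGTGAGATGCATTGG-3'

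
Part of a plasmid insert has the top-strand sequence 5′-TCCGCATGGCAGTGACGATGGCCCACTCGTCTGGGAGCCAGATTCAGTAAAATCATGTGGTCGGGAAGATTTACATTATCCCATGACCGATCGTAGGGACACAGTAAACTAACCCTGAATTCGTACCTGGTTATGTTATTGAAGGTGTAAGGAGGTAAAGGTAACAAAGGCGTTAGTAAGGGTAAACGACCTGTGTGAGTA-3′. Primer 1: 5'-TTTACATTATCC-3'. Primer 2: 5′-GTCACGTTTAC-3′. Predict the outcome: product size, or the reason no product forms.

No product — primer 2 has no binding site in the template.

Primer 2 (GTCACGTTTAC) does not match the top strand, and its reverse complement GTAAACGTGAC does not match either.
With no annealing site for primer 2, no amplification occurs.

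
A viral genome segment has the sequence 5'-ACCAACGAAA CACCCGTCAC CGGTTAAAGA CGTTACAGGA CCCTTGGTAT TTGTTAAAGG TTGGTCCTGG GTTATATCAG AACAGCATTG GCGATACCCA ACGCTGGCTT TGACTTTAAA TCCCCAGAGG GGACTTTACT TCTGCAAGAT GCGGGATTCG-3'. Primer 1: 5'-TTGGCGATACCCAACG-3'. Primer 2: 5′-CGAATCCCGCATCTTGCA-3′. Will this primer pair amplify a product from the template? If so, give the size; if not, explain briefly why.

Primer 1 (TTGGCGATACCCAACG) matches the top strand at positions 88–103; it acts as a forward primer.
Primer 2's reverse complement is TGCAAGATGCGGGATTCG, matching the top strand at positions 143–160; it acts as a reverse primer.
The 3' ends face each other across positions 88–160, giving a 73 bp product.

Yes — a 73 bp product.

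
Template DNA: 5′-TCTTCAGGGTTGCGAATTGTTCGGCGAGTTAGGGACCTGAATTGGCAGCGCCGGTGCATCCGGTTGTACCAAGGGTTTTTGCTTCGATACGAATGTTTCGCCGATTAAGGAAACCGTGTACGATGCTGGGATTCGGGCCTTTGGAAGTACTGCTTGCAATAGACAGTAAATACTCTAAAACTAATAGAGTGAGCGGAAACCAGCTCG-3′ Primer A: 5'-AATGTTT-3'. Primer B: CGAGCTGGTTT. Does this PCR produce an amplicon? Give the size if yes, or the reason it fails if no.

Primer A (AATGTTT) matches the top strand at positions 92–98; it acts as a forward primer.
Primer B's reverse complement is AAACCAGCTCG, matching the top strand at positions 197–207; it acts as a reverse primer.
The 3' ends face each other across positions 92–207, giving a 116 bp product.

Yes — a 116 bp product.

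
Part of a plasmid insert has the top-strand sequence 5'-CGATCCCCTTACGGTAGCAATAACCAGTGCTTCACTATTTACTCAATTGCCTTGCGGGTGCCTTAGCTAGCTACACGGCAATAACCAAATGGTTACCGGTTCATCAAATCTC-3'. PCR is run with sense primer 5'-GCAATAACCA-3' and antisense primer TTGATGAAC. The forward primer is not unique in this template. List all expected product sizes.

The forward primer GCAATAACCA matches the top strand at positions 17–26, 78–87.
The reverse primer's reverse complement is GTTCATCAA, matching at positions 99–107.
Each forward site pairs with the reverse site to give a product ending at position 107: sizes 91, 30 bp.

91 bp, 30 bp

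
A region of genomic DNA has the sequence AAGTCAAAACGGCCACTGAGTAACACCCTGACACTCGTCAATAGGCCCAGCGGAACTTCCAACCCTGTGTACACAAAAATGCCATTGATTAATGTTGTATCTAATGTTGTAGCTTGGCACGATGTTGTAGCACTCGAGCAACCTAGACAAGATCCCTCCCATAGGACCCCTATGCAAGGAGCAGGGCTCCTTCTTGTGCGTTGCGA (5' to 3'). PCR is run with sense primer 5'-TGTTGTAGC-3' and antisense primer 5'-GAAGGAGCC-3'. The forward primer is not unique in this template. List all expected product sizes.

The forward primer TGTTGTAGC matches the top strand at positions 105–113, 123–131.
The reverse primer's reverse complement is GGCTCCTTC, matching at positions 185–193.
Each forward site pairs with the reverse site to give a product ending at position 193: sizes 89, 71 bp.

89 bp, 71 bp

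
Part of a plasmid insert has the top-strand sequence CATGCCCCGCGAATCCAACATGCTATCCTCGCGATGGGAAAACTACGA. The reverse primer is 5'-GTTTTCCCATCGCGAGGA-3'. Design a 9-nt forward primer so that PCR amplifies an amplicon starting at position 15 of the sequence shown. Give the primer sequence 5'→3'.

The reverse primer's reverse complement TCCTCGCGATGGGAAAAC matches the template at positions 26–43; the product starts at position 15.
The forward primer is identical to the top strand over positions 15–23: CCAACATGC.

5'-CCAACATGC-3'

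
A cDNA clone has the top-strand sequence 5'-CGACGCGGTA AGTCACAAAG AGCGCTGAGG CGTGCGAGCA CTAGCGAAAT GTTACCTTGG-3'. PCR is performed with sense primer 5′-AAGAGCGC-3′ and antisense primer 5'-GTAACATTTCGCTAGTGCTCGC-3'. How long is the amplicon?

The forward primer matches the template at positions 18–25.
Taking the reverse complement of GTAACATTTCGCTAGTGCTCGC gives GCGAGCACTAGCGAAATGTTAC, found at positions 34–55 on the template; the primer anneals here to the top strand with its 3' end pointing upstream.
Amplicon spans positions 18–55: 38 bp.

38 bp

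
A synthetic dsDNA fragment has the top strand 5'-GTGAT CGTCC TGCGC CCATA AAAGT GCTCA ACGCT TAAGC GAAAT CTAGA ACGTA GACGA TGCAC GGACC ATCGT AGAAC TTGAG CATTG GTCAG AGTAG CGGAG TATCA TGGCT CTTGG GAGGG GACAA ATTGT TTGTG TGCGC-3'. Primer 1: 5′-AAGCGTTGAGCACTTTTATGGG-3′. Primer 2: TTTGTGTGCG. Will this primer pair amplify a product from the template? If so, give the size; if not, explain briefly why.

No product — the primers' 3' ends point away from each other.

Primer 1 (AAGCGTTGAGCACTTTTATGGG) has reverse complement CCCATAAAAGTGCTCAACGCTT, which matches the top strand at positions 15–36; primer 1 anneals to the top strand there with its 3' end pointing upstream toward position 15.
Primer 2 (TTTGTGTGCG) matches the top strand directly at positions 135–144; it anneals to the bottom strand with its 3' end pointing downstream toward position 144.
The 3' ends diverge (primer 1 extends toward position 1, primer 2 toward position 145), so the primers never converge on a shared product.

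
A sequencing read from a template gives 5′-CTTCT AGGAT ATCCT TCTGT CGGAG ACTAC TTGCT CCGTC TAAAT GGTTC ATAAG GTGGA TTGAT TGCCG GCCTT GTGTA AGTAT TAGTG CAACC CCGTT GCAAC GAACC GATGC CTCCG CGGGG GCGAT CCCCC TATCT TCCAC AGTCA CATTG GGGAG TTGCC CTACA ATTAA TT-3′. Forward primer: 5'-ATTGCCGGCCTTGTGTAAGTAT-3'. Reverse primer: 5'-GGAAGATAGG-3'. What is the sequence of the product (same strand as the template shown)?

5'-ATTGCCGGCCTTGTGTAAGTATTAGTGCAACCCCGTTGCAACGAACCGATGCCTCCGCGGGGGCGATCCCCCTATCTTCC-3'

Forward primer ATTGCCGGCCTTGTGTAAGTAT is found on the top strand at positions 64–85.
Reverse complement of the reverse primer: CCTATCTTCC. This occurs on the top strand at positions 134–143.
The product is the template from position 64 through 143 (80 bp).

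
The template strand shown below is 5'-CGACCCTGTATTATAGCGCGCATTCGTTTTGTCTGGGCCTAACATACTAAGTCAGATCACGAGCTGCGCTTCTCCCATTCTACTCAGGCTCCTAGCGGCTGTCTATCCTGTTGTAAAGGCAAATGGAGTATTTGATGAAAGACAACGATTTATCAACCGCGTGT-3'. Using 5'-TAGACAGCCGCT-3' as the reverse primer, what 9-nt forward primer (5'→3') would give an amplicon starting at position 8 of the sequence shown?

5'-GTATTATAG-3'

The reverse primer's reverse complement AGCGGCTGTCTA matches the template at positions 94–105; the product starts at position 8.
The forward primer is identical to the top strand over positions 8–16: GTATTATAG.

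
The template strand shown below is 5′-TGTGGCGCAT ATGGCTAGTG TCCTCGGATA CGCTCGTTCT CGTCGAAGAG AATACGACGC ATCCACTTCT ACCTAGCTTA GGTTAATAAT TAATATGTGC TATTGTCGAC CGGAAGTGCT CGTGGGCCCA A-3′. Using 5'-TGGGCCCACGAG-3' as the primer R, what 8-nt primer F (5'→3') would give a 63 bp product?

The reverse primer's reverse complement CTCGTGGGCCCA matches the template at positions 119–130, so the product ends at position 130.
A 63 bp product then starts at position 130 − 63 + 1 = 68.
The forward primer is identical to the top strand there: TCTACCTA.

5'-TCTACCTA-3'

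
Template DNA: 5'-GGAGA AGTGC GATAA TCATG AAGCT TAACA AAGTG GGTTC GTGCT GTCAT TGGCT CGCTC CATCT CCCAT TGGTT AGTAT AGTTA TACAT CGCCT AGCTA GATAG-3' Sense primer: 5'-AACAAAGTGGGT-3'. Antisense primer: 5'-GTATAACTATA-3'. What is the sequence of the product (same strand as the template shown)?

Forward primer AACAAAGTGGGT is found on the top strand at positions 27–38.
Reverse complement of the reverse primer: TATAGTTATAC. This occurs on the top strand at positions 78–88.
The product is the template from position 27 through 88 (62 bp).

5'-AACAAAGTGGGTTCGTGCTGTCATTGGCTCGCTCCATCTCCCATTGGTTAGTATAGTTATAC-3'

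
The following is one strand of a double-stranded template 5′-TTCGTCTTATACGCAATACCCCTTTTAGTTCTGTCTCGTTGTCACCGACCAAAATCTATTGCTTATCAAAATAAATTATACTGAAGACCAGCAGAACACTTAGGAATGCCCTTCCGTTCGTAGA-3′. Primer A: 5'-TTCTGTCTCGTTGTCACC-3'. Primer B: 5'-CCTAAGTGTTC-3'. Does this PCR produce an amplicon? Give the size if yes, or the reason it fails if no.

Yes — a 76 bp product.

Primer A (TTCTGTCTCGTTGTCACC) matches the top strand at positions 29–46; it acts as a forward primer.
Primer B's reverse complement is GAACACTTAGG, matching the top strand at positions 94–104; it acts as a reverse primer.
The 3' ends face each other across positions 29–104, giving a 76 bp product.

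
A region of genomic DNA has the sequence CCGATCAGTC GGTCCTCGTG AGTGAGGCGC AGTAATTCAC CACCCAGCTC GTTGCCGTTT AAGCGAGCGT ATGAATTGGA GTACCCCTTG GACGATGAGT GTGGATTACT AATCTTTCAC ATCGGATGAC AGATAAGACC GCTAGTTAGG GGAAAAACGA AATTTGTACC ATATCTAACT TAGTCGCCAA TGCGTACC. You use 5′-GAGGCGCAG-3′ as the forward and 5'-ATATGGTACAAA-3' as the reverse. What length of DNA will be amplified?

Scanning the template, GAGGCGCAG occurs at positions 24–32; this primer anneals to the bottom strand there with its 3' end pointing downstream.
The reverse primer's reverse complement is TTTGTACCATAT, which matches the template at positions 163–174.
The product runs from position 24 to position 174, so its length is 174 − 24 + 1 = 151 bp.

151 bp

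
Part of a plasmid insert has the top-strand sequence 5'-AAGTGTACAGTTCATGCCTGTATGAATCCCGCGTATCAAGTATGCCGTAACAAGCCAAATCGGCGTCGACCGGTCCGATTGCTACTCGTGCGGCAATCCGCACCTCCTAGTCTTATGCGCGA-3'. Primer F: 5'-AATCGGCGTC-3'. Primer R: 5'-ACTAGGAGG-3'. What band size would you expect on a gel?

Forward primer AATCGGCGTC is found on the top strand at positions 58–67.
Taking the reverse complement of ACTAGGAGG gives CCTCCTAGT, found at positions 103–111 on the template; the primer anneals here to the top strand with its 3' end pointing upstream.
The product runs from position 58 to position 111, so its length is 111 − 58 + 1 = 54 bp.

54 bp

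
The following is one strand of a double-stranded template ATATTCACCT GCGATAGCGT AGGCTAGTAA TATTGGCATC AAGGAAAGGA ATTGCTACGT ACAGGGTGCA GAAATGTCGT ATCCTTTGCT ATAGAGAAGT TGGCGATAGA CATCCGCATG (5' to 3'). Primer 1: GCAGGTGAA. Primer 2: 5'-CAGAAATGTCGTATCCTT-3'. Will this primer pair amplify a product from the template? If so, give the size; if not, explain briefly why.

No product — the primers' 3' ends point away from each other.

Primer 1 (GCAGGTGAA) has reverse complement TTCACCTGC, which matches the top strand at positions 4–12; primer 1 anneals to the top strand there with its 3' end pointing upstream toward position 4.
Primer 2 (CAGAAATGTCGTATCCTT) matches the top strand directly at positions 69–86; it anneals to the bottom strand with its 3' end pointing downstream toward position 86.
The 3' ends diverge (primer 1 extends toward position 1, primer 2 toward position 120), so the primers never converge on a shared product.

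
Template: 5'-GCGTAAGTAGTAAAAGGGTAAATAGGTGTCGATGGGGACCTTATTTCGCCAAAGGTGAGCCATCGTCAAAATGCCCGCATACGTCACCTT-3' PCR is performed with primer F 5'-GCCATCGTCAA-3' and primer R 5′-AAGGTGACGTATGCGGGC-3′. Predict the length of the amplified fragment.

32 bp

Scanning the template, GCCATCGTCAA occurs at positions 59–69; this primer anneals to the bottom strand there with its 3' end pointing downstream.
Taking the reverse complement of AAGGTGACGTATGCGGGC gives GCCCGCATACGTCACCTT, found at positions 73–90 on the template; the primer anneals here to the top strand with its 3' end pointing upstream.
Amplicon spans positions 59–90: 32 bp.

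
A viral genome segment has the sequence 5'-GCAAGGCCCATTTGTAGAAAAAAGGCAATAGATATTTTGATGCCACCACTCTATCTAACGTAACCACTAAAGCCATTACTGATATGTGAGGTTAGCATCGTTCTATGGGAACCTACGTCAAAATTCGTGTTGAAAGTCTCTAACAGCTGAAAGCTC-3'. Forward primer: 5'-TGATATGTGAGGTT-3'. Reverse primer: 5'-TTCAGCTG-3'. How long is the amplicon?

72 bp

Scanning the template, TGATATGTGAGGTT occurs at positions 80–93; this primer anneals to the bottom strand there with its 3' end pointing downstream.
The reverse primer's reverse complement is CAGCTGAA, which matches the template at positions 144–151.
The product runs from position 80 to position 151, so its length is 151 − 80 + 1 = 72 bp.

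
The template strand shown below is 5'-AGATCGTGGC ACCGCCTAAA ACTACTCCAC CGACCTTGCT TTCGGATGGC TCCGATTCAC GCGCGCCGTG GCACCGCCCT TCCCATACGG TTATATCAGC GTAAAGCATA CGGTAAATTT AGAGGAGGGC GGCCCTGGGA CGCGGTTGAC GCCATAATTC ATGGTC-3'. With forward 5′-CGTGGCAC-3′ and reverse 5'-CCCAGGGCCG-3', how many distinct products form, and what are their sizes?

The forward primer CGTGGCAC matches the top strand at positions 5–12, 67–74.
The reverse primer's reverse complement is CGGCCCTGGG, matching at positions 130–139.
Each forward site pairs with the reverse site to give a product ending at position 139: sizes 135, 73 bp.

Two products: 135 bp, 73 bp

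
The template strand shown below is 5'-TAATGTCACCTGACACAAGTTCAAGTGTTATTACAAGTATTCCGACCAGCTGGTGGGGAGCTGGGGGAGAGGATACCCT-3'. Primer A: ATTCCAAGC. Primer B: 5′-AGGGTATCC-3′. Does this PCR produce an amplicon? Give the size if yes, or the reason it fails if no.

Primer A (ATTCCAAGC) does not match the top strand, and its reverse complement GCTTGGAAT does not match either.
With no annealing site for primer A, no amplification occurs.

No product — primer A has no binding site in the template.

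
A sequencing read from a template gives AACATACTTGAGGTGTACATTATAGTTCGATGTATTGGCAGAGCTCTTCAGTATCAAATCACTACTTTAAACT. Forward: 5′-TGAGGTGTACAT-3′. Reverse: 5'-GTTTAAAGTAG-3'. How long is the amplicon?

Scanning the template, TGAGGTGTACAT occurs at positions 9–20; this primer anneals to the bottom strand there with its 3' end pointing downstream.
The reverse primer's reverse complement is CTACTTTAAAC, which matches the template at positions 62–72.
Amplicon spans positions 9–72: 64 bp.

64 bp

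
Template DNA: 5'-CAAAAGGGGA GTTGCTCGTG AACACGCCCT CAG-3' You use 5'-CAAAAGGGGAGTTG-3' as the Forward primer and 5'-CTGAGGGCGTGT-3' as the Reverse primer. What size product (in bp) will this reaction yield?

Forward primer CAAAAGGGGAGTTG is found on the top strand at positions 1–14.
The reverse primer's reverse complement is ACACGCCCTCAG, which matches the template at positions 22–33.
Amplicon spans positions 1–33: 33 bp.

33 bp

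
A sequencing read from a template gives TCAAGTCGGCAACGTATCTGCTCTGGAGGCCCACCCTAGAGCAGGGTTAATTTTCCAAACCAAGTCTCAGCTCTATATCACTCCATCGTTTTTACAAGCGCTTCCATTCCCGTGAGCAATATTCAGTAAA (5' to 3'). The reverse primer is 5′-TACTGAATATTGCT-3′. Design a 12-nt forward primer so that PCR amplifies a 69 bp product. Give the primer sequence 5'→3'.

The reverse primer's reverse complement AGCAATATTCAGTA matches the template at positions 115–128, so the product ends at position 128.
A 69 bp product then starts at position 128 − 69 + 1 = 60.
The forward primer is identical to the top strand there: CCAAGTCTCAGC.

5'-CCAAGTCTCAGC-3'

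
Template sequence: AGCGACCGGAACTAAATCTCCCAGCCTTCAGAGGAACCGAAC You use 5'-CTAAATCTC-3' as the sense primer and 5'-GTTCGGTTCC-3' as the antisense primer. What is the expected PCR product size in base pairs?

31 bp

Scanning the template, CTAAATCTC occurs at positions 12–20; this primer anneals to the bottom strand there with its 3' end pointing downstream.
Taking the reverse complement of GTTCGGTTCC gives GGAACCGAAC, found at positions 33–42 on the template; the primer anneals here to the top strand with its 3' end pointing upstream.
Product length = (reverse-primer end) − (forward-primer start) + 1 = 42 − 12 + 1 = 31 bp.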